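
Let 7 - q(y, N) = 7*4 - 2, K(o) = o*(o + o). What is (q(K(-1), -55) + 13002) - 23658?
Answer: -10675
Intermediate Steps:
K(o) = 2*o² (K(o) = o*(2*o) = 2*o²)
q(y, N) = -19 (q(y, N) = 7 - (7*4 - 2) = 7 - (28 - 2) = 7 - 1*26 = 7 - 26 = -19)
(q(K(-1), -55) + 13002) - 23658 = (-19 + 13002) - 23658 = 12983 - 23658 = -10675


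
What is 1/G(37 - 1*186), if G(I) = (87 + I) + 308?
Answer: 1/246 ≈ 0.0040650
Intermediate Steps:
G(I) = 395 + I
1/G(37 - 1*186) = 1/(395 + (37 - 1*186)) = 1/(395 + (37 - 186)) = 1/(395 - 149) = 1/246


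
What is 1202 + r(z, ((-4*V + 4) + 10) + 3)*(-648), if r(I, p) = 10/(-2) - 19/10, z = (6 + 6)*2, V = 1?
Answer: 28366/5 ≈ 5673.2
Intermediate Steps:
z = 24 (z = 12*2 = 24)
r(I, p) = -69/10 (r(I, p) = 10*(-1/2) - 19*1/10 = -5 - 19/10 = -69/10)
1202 + r(z, ((-4*V + 4) + 10) + 3)*(-648) = 1202 - 69/10*(-648) = 1202 + 22356/5 = 28366/5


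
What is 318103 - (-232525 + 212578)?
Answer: 338050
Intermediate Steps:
318103 - (-232525 + 212578) = 318103 - 1*(-19947) = 318103 + 19947 = 338050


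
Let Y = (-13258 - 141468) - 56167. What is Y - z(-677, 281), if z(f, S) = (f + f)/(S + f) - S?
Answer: -41701853/198 ≈ -2.1062e+5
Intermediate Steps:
z(f, S) = -S + 2*f/(S + f) (z(f, S) = (2*f)/(S + f) - S = 2*f/(S + f) - S = -S + 2*f/(S + f))
Y = -210893 (Y = -154726 - 56167 = -210893)
Y - z(-677, 281) = -210893 - (-1*281² + 2*(-677) - 1*281*(-677))/(281 - 677) = -210893 - (-1*78961 - 1354 + 190237)/(-396) = -210893 - (-1)*(-78961 - 1354 + 190237)/396 = -210893 - (-1)*109922/396 = -210893 - 1*(-54961/198) = -210893 + 54961/198 = -41701853/198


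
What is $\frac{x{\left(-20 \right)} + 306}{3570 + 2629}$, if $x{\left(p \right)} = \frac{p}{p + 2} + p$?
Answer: $\frac{2584}{55791} \approx 0.046316$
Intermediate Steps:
$x{\left(p \right)} = p + \frac{p}{2 + p}$ ($x{\left(p \right)} = \frac{p}{2 + p} + p = p + \frac{p}{2 + p}$)
$\frac{x{\left(-20 \right)} + 306}{3570 + 2629} = \frac{- \frac{20 \left(3 - 20\right)}{2 - 20} + 306}{3570 + 2629} = \frac{\left(-20\right) \frac{1}{-18} \left(-17\right) + 306}{6199} = \left(\left(-20\right) \left(- \frac{1}{18}\right) \left(-17\right) + 306\right) \frac{1}{6199} = \left(- \frac{170}{9} + 306\right) \frac{1}{6199} = \frac{2584}{9} \cdot \frac{1}{6199} = \frac{2584}{55791}$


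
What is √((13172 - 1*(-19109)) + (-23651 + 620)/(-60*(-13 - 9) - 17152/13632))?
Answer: √636400786327927/140446 ≈ 179.62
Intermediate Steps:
√((13172 - 1*(-19109)) + (-23651 + 620)/(-60*(-13 - 9) - 17152/13632)) = √((13172 + 19109) - 23031/(-60*(-22) - 17152*1/13632)) = √(32281 - 23031/(1320 - 268/213)) = √(32281 - 23031/280892/213) = √(32281 - 23031*213/280892) = √(32281 - 4905603/280892) = √(9062569049/280892) = √636400786327927/140446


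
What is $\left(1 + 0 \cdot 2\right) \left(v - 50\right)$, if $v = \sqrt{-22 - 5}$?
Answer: $-50 + 3 i \sqrt{3} \approx -50.0 + 5.1962 i$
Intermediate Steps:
$v = 3 i \sqrt{3}$ ($v = \sqrt{-27} = 3 i \sqrt{3} \approx 5.1962 i$)
$\left(1 + 0 \cdot 2\right) \left(v - 50\right) = \left(1 + 0 \cdot 2\right) \left(3 i \sqrt{3} - 50\right) = \left(1 + 0\right) \left(-50 + 3 i \sqrt{3}\right) = 1 \left(-50 + 3 i \sqrt{3}\right) = -50 + 3 i \sqrt{3}$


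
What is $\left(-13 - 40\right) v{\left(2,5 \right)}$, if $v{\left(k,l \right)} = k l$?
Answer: $-530$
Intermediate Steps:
$\left(-13 - 40\right) v{\left(2,5 \right)} = \left(-13 - 40\right) 2 \cdot 5 = \left(-53\right) 10 = -530$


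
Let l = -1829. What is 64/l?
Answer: -64/1829 ≈ -0.034992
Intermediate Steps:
64/l = 64/(-1829) = 64*(-1/1829) = -64/1829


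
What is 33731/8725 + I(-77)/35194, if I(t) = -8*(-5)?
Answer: 593738907/153533825 ≈ 3.8672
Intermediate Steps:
I(t) = 40
33731/8725 + I(-77)/35194 = 33731/8725 + 40/35194 = 33731*(1/8725) + 40*(1/35194) = 33731/8725 + 20/17597 = 593738907/153533825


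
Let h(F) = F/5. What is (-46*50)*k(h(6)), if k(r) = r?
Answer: -2760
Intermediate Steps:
h(F) = F/5 (h(F) = F*(⅕) = F/5)
(-46*50)*k(h(6)) = (-46*50)*((⅕)*6) = -2300*6/5 = -2760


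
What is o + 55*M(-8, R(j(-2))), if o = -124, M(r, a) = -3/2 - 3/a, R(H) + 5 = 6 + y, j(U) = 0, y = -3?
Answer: -124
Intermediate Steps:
R(H) = -2 (R(H) = -5 + (6 - 3) = -5 + 3 = -2)
M(r, a) = -3/2 - 3/a (M(r, a) = -3*½ - 3/a = -3/2 - 3/a)
o + 55*M(-8, R(j(-2))) = -124 + 55*(-3/2 - 3/(-2)) = -124 + 55*(-3/2 - 3*(-½)) = -124 + 55*(-3/2 + 3/2) = -124 + 55*0 = -124 + 0 = -124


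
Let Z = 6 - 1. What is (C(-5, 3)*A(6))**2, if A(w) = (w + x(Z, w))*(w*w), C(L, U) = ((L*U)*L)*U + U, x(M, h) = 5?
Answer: 8151922944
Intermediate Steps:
Z = 5
C(L, U) = U + L**2*U**2 (C(L, U) = (U*L**2)*U + U = L**2*U**2 + U = U + L**2*U**2)
A(w) = w**2*(5 + w) (A(w) = (w + 5)*(w*w) = (5 + w)*w**2 = w**2*(5 + w))
(C(-5, 3)*A(6))**2 = ((3*(1 + 3*(-5)**2))*(6**2*(5 + 6)))**2 = ((3*(1 + 3*25))*(36*11))**2 = ((3*(1 + 75))*396)**2 = ((3*76)*396)**2 = (228*396)**2 = 90288**2 = 8151922944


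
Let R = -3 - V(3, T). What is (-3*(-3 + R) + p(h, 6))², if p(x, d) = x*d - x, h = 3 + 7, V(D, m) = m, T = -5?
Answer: 2809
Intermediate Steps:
h = 10
p(x, d) = -x + d*x (p(x, d) = d*x - x = -x + d*x)
R = 2 (R = -3 - 1*(-5) = -3 + 5 = 2)
(-3*(-3 + R) + p(h, 6))² = (-3*(-3 + 2) + 10*(-1 + 6))² = (-3*(-1) + 10*5)² = (3 + 50)² = 53² = 2809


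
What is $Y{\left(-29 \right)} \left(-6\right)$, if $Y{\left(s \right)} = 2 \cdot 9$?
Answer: $-108$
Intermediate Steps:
$Y{\left(s \right)} = 18$
$Y{\left(-29 \right)} \left(-6\right) = 18 \left(-6\right) = -108$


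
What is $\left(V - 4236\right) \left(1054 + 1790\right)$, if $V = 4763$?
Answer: $1498788$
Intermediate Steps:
$\left(V - 4236\right) \left(1054 + 1790\right) = \left(4763 - 4236\right) \left(1054 + 1790\right) = 527 \cdot 2844 = 1498788$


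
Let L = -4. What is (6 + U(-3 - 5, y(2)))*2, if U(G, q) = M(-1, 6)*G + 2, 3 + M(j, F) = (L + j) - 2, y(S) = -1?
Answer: 176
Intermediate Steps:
M(j, F) = -9 + j (M(j, F) = -3 + ((-4 + j) - 2) = -3 + (-6 + j) = -9 + j)
U(G, q) = 2 - 10*G (U(G, q) = (-9 - 1)*G + 2 = -10*G + 2 = 2 - 10*G)
(6 + U(-3 - 5, y(2)))*2 = (6 + (2 - 10*(-3 - 5)))*2 = (6 + (2 - 10*(-8)))*2 = (6 + (2 + 80))*2 = (6 + 82)*2 = 88*2 = 176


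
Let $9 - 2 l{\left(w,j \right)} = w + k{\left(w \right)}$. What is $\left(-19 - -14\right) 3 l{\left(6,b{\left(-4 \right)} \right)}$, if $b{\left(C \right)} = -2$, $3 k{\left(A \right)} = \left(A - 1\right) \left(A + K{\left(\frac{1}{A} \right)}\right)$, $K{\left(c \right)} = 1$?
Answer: $65$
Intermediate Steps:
$k{\left(A \right)} = \frac{\left(1 + A\right) \left(-1 + A\right)}{3}$ ($k{\left(A \right)} = \frac{\left(A - 1\right) \left(A + 1\right)}{3} = \frac{\left(-1 + A\right) \left(1 + A\right)}{3} = \frac{\left(1 + A\right) \left(-1 + A\right)}{3}$)
$l{\left(w,j \right)} = \frac{14}{3} - \frac{w}{2} - \frac{w^{2}}{6}$ ($l{\left(w,j \right)} = \frac{9}{2} - \frac{w + \left(- \frac{1}{3} + \frac{w^{2}}{3}\right)}{2} = \frac{9}{2} - \frac{- \frac{1}{3} + w + \frac{w^{2}}{3}}{2} = \frac{9}{2} - \left(- \frac{1}{6} + \frac{w}{2} + \frac{w^{2}}{6}\right) = \frac{14}{3} - \frac{w}{2} - \frac{w^{2}}{6}$)
$\left(-19 - -14\right) 3 l{\left(6,b{\left(-4 \right)} \right)} = \left(-19 - -14\right) 3 \left(\frac{14}{3} - 3 - \frac{6^{2}}{6}\right) = \left(-19 + 14\right) 3 \left(\frac{14}{3} - 3 - 6\right) = \left(-5\right) 3 \left(\frac{14}{3} - 3 - 6\right) = \left(-15\right) \left(- \frac{13}{3}\right) = 65$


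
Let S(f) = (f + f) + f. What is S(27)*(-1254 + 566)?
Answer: -55728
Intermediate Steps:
S(f) = 3*f (S(f) = 2*f + f = 3*f)
S(27)*(-1254 + 566) = (3*27)*(-1254 + 566) = 81*(-688) = -55728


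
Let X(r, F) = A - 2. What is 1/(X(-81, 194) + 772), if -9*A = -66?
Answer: 3/2332 ≈ 0.0012864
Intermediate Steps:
A = 22/3 (A = -⅑*(-66) = 22/3 ≈ 7.3333)
X(r, F) = 16/3 (X(r, F) = 22/3 - 2 = 16/3)
1/(X(-81, 194) + 772) = 1/(16/3 + 772) = 1/(2332/3) = 3/2332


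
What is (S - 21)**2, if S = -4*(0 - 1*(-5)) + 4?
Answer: 1369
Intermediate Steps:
S = -16 (S = -4*(0 + 5) + 4 = -4*5 + 4 = -20 + 4 = -16)
(S - 21)**2 = (-16 - 21)**2 = (-37)**2 = 1369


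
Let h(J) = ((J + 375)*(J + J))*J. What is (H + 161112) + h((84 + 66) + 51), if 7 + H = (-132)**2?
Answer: 46720481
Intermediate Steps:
H = 17417 (H = -7 + (-132)**2 = -7 + 17424 = 17417)
h(J) = 2*J**2*(375 + J) (h(J) = ((375 + J)*(2*J))*J = (2*J*(375 + J))*J = 2*J**2*(375 + J))
(H + 161112) + h((84 + 66) + 51) = (17417 + 161112) + 2*((84 + 66) + 51)**2*(375 + ((84 + 66) + 51)) = 178529 + 2*(150 + 51)**2*(375 + (150 + 51)) = 178529 + 2*201**2*(375 + 201) = 178529 + 2*40401*576 = 178529 + 46541952 = 46720481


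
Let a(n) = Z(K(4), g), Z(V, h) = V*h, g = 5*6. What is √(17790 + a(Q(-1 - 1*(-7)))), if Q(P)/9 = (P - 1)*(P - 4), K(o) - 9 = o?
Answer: 6*√505 ≈ 134.83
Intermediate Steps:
K(o) = 9 + o
Q(P) = 9*(-1 + P)*(-4 + P) (Q(P) = 9*((P - 1)*(P - 4)) = 9*((-1 + P)*(-4 + P)) = 9*(-1 + P)*(-4 + P))
g = 30
a(n) = 390 (a(n) = (9 + 4)*30 = 13*30 = 390)
√(17790 + a(Q(-1 - 1*(-7)))) = √(17790 + 390) = √18180 = 6*√505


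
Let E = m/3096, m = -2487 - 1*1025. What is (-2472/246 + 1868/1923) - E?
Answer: -80786393/10170747 ≈ -7.9430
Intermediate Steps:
m = -3512 (m = -2487 - 1025 = -3512)
E = -439/387 (E = -3512/3096 = -3512*1/3096 = -439/387 ≈ -1.1344)
(-2472/246 + 1868/1923) - E = (-2472/246 + 1868/1923) - 1*(-439/387) = (-2472*1/246 + 1868*(1/1923)) + 439/387 = (-412/41 + 1868/1923) + 439/387 = -715688/78843 + 439/387 = -80786393/10170747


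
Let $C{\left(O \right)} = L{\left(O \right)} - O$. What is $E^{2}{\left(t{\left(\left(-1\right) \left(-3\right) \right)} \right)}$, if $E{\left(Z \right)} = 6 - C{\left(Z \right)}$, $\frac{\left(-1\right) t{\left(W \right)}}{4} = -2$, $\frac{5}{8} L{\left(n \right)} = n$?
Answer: $\frac{36}{25} \approx 1.44$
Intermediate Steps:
$L{\left(n \right)} = \frac{8 n}{5}$
$C{\left(O \right)} = \frac{3 O}{5}$ ($C{\left(O \right)} = \frac{8 O}{5} - O = \frac{3 O}{5}$)
$t{\left(W \right)} = 8$ ($t{\left(W \right)} = \left(-4\right) \left(-2\right) = 8$)
$E{\left(Z \right)} = 6 - \frac{3 Z}{5}$
$E^{2}{\left(t{\left(\left(-1\right) \left(-3\right) \right)} \right)} = \left(6 - \frac{24}{5}\right)^{2} = \left(\frac{6}{5}\right)^{2} = \frac{36}{25}$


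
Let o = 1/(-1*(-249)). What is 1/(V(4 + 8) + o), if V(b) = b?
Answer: 249/2989 ≈ 0.083305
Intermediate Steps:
o = 1/249 ≈ 0.0040161
1/(V(4 + 8) + o) = 1/((4 + 8) + 1/249) = 1/(12 + 1/249) = 1/(2989/249) = 249/2989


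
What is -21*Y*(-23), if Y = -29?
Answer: -14007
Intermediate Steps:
-21*Y*(-23) = -(-609)*(-23) = -21*667 = -14007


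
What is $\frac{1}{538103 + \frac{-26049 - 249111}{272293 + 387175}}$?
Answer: $\frac{164867}{88715358511} \approx 1.8584 \cdot 10^{-6}$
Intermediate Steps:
$\frac{1}{538103 + \frac{-26049 - 249111}{272293 + 387175}} = \frac{1}{538103 - \frac{275160}{659468}} = \frac{1}{538103 - \frac{68790}{164867}} = \frac{1}{\frac{88715358511}{164867}} = \frac{164867}{88715358511}$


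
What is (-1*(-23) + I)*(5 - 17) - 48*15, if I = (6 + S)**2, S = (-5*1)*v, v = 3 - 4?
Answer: -2448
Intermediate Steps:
v = -1
S = 5 (S = -5*1*(-1) = -5*(-1) = 5)
I = 121 (I = (6 + 5)**2 = 11**2 = 121)
(-1*(-23) + I)*(5 - 17) - 48*15 = (-1*(-23) + 121)*(5 - 17) - 48*15 = (23 + 121)*(-12) - 720 = 144*(-12) - 720 = -1728 - 720 = -2448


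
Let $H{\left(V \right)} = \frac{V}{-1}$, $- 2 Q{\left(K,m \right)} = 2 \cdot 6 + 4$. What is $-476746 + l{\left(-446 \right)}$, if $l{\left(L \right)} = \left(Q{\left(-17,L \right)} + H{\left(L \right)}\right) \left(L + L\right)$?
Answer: $-867442$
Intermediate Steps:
$Q{\left(K,m \right)} = -8$ ($Q{\left(K,m \right)} = - \frac{2 \cdot 6 + 4}{2} = - \frac{12 + 4}{2} = \left(- \frac{1}{2}\right) 16 = -8$)
$H{\left(V \right)} = - V$ ($H{\left(V \right)} = V \left(-1\right) = - V$)
$l{\left(L \right)} = 2 L \left(-8 - L\right)$ ($l{\left(L \right)} = \left(-8 - L\right) \left(L + L\right) = \left(-8 - L\right) 2 L = 2 L \left(-8 - L\right)$)
$-476746 + l{\left(-446 \right)} = -476746 - - 892 \left(8 - 446\right) = -476746 - \left(-892\right) \left(-438\right) = -476746 - 390696 = -867442$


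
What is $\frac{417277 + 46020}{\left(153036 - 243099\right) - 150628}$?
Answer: $- \frac{463297}{240691} \approx -1.9249$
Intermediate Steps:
$\frac{417277 + 46020}{\left(153036 - 243099\right) - 150628} = \frac{463297}{-90063 - 150628} = \frac{463297}{-240691} = 463297 \left(- \frac{1}{240691}\right) = - \frac{463297}{240691}$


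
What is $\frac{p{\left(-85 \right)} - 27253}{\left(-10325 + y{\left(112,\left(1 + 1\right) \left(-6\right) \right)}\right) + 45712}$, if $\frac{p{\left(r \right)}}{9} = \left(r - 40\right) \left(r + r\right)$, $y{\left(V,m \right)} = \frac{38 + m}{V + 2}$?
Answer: $\frac{9347829}{2017072} \approx 4.6344$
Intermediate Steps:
$y{\left(V,m \right)} = \frac{38 + m}{2 + V}$
$p{\left(r \right)} = 18 r \left(-40 + r\right)$ ($p{\left(r \right)} = 9 \left(r - 40\right) \left(r + r\right) = 9 \left(-40 + r\right) 2 r = 9 \cdot 2 r \left(-40 + r\right) = 18 r \left(-40 + r\right)$)
$\frac{p{\left(-85 \right)} - 27253}{\left(-10325 + y{\left(112,\left(1 + 1\right) \left(-6\right) \right)}\right) + 45712} = \frac{18 \left(-85\right) \left(-40 - 85\right) - 27253}{\left(-10325 + \frac{38 + \left(1 + 1\right) \left(-6\right)}{2 + 112}\right) + 45712} = \frac{18 \left(-85\right) \left(-125\right) - 27253}{\left(-10325 + \frac{38 + 2 \left(-6\right)}{114}\right) + 45712} = \frac{191250 - 27253}{\left(-10325 + \frac{38 - 12}{114}\right) + 45712} = \frac{163997}{\left(-10325 + \frac{1}{114} \cdot 26\right) + 45712} = \frac{163997}{\left(-10325 + \frac{13}{57}\right) + 45712} = \frac{163997}{- \frac{588512}{57} + 45712} = \frac{163997}{\frac{2017072}{57}} = 163997 \cdot \frac{57}{2017072} = \frac{9347829}{2017072}$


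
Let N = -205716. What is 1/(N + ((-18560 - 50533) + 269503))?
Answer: -1/5306 ≈ -0.00018847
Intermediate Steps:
1/(N + ((-18560 - 50533) + 269503)) = 1/(-205716 + ((-18560 - 50533) + 269503)) = 1/(-205716 + (-69093 + 269503)) = 1/(-205716 + 200410) = 1/(-5306) = -1/5306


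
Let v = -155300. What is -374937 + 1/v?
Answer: -58227716101/155300 ≈ -3.7494e+5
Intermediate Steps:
-374937 + 1/v = -374937 + 1/(-155300) = -374937 - 1/155300 = -58227716101/155300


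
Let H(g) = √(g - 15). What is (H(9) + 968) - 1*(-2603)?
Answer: 3571 + I*√6 ≈ 3571.0 + 2.4495*I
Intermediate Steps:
H(g) = √(-15 + g)
(H(9) + 968) - 1*(-2603) = (√(-15 + 9) + 968) - 1*(-2603) = (√(-6) + 968) + 2603 = (I*√6 + 968) + 2603 = (968 + I*√6) + 2603 = 3571 + I*√6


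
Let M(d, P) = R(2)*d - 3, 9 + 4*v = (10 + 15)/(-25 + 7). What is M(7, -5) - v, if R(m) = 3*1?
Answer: 1483/72 ≈ 20.597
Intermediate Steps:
R(m) = 3
v = -187/72 (v = -9/4 + ((10 + 15)/(-25 + 7))/4 = -9/4 + (25/(-18))/4 = -9/4 + (25*(-1/18))/4 = -9/4 + (1/4)*(-25/18) = -9/4 - 25/72 = -187/72 ≈ -2.5972)
M(d, P) = -3 + 3*d (M(d, P) = 3*d - 3 = -3 + 3*d)
M(7, -5) - v = (-3 + 3*7) - 1*(-187/72) = (-3 + 21) + 187/72 = 18 + 187/72 = 1483/72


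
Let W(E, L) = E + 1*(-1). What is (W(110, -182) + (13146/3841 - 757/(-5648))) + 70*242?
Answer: 369937616677/21693968 ≈ 17053.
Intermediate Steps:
W(E, L) = -1 + E (W(E, L) = E - 1 = -1 + E)
(W(110, -182) + (13146/3841 - 757/(-5648))) + 70*242 = ((-1 + 110) + (13146/3841 - 757/(-5648))) + 70*242 = (109 + (13146*(1/3841) - 757*(-1/5648))) + 16940 = (109 + (13146/3841 + 757/5648)) + 16940 = (109 + 77156245/21693968) + 16940 = 2441798757/21693968 + 16940 = 369937616677/21693968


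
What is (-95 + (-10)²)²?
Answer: 25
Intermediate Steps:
(-95 + (-10)²)² = (-95 + 100)² = 5² = 25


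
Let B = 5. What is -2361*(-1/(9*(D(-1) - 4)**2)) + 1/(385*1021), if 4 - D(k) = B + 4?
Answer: 309358138/95519655 ≈ 3.2387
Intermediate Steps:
D(k) = -5 (D(k) = 4 - (5 + 4) = 4 - 1*9 = 4 - 9 = -5)
-2361*(-1/(9*(D(-1) - 4)**2)) + 1/(385*1021) = -2361*(-1/(9*(-5 - 4)**2)) + 1/(385*1021) = -2361/((-9*(-9)**2)) + (1/385)*(1/1021) = -2361/((-9*81)) + 1/393085 = -2361/(-729) + 1/393085 = -2361*(-1/729) + 1/393085 = 787/243 + 1/393085 = 309358138/95519655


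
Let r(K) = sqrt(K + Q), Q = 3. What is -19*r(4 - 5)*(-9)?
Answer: 171*sqrt(2) ≈ 241.83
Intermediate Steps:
r(K) = sqrt(3 + K) (r(K) = sqrt(K + 3) = sqrt(3 + K))
-19*r(4 - 5)*(-9) = -19*sqrt(3 + (4 - 5))*(-9) = -19*sqrt(3 - 1)*(-9) = -19*sqrt(2)*(-9) = 171*sqrt(2)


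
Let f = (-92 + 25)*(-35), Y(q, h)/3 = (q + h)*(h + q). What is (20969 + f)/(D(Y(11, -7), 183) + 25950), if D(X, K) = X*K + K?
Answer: 23314/34917 ≈ 0.66770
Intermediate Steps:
Y(q, h) = 3*(h + q)**2 (Y(q, h) = 3*((q + h)*(h + q)) = 3*((h + q)*(h + q)) = 3*(h + q)**2)
f = 2345 (f = -67*(-35) = 2345)
D(X, K) = K + K*X (D(X, K) = K*X + K = K + K*X)
(20969 + f)/(D(Y(11, -7), 183) + 25950) = (20969 + 2345)/(183*(1 + 3*(-7 + 11)**2) + 25950) = 23314/(183*(1 + 3*4**2) + 25950) = 23314/(183*(1 + 3*16) + 25950) = 23314/(183*(1 + 48) + 25950) = 23314/(183*49 + 25950) = 23314/(8967 + 25950) = 23314/34917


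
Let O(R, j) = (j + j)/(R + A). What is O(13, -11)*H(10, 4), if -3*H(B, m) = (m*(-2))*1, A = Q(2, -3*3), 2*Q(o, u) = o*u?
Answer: -44/3 ≈ -14.667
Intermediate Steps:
Q(o, u) = o*u/2 (Q(o, u) = (o*u)/2 = o*u/2)
A = -9 (A = (1/2)*2*(-3*3) = (1/2)*2*(-9) = -9)
H(B, m) = 2*m/3 (H(B, m) = -m*(-2)/3 = -(-2*m)/3 = -(-2)*m/3 = 2*m/3)
O(R, j) = 2*j/(-9 + R) (O(R, j) = (j + j)/(R - 9) = (2*j)/(-9 + R) = 2*j/(-9 + R))
O(13, -11)*H(10, 4) = (2*(-11)/(-9 + 13))*((2/3)*4) = (2*(-11)/4)*(8/3) = (2*(-11)*(1/4))*(8/3) = -11/2*8/3 = -44/3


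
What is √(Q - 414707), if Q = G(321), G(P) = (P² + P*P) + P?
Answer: 4*I*√13019 ≈ 456.4*I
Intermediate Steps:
G(P) = P + 2*P² (G(P) = (P² + P²) + P = 2*P² + P = P + 2*P²)
Q = 206403 (Q = 321*(1 + 2*321) = 321*(1 + 642) = 321*643 = 206403)
√(Q - 414707) = √(206403 - 414707) = √(-208304) = 4*I*√13019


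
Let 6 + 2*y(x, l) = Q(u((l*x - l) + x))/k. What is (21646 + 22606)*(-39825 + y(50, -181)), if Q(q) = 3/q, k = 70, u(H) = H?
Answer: -544012387737429/308665 ≈ -1.7625e+9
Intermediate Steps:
y(x, l) = -3 + 3/(140*(x - l + l*x)) (y(x, l) = -3 + ((3/((l*x - l) + x))/70)/2 = -3 + ((3/((-l + l*x) + x))*(1/70))/2 = -3 + ((3/(x - l + l*x))*(1/70))/2 = -3 + (3/(70*(x - l + l*x)))/2 = -3 + 3/(140*(x - l + l*x)))
(21646 + 22606)*(-39825 + y(50, -181)) = (21646 + 22606)*(-39825 + (-3 + 3/(140*(50 - 1*(-181) - 181*50)))) = 44252*(-39825 + (-3 + 3/(140*(50 + 181 - 9050)))) = 44252*(-39825 + (-3 + (3/140)/(-8819))) = 44252*(-39825 + (-3 + (3/140)*(-1/8819))) = 44252*(-39825 + (-3 - 3/1234660)) = 44252*(-39825 - 3703983/1234660) = 44252*(-49174038483/1234660) = -544012387737429/308665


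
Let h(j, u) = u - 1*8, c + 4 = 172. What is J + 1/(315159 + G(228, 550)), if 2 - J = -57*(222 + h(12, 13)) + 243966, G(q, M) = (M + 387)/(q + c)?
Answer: -28832821228129/124803901 ≈ -2.3103e+5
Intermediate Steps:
c = 168 (c = -4 + 172 = 168)
G(q, M) = (387 + M)/(168 + q) (G(q, M) = (M + 387)/(q + 168) = (387 + M)/(168 + q))
h(j, u) = -8 + u (h(j, u) = u - 8 = -8 + u)
J = -231025 (J = 2 - (-57*(222 + (-8 + 13)) + 243966) = 2 - (-57*(222 + 5) + 243966) = 2 - (-57*227 + 243966) = 2 - (-12939 + 243966) = 2 - 1*231027 = 2 - 231027 = -231025)
J + 1/(315159 + G(228, 550)) = -231025 + 1/(315159 + (387 + 550)/(168 + 228)) = -231025 + 1/(315159 + 937/396) = -231025 + 1/(124803901/396) = -231025 + 396/124803901 = -28832821228129/124803901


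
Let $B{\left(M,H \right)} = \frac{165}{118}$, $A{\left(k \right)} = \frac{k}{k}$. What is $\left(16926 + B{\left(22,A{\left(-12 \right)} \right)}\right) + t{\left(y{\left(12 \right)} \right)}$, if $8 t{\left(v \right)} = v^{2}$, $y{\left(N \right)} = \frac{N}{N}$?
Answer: $\frac{7989791}{472} \approx 16928.0$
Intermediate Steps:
$A{\left(k \right)} = 1$
$B{\left(M,H \right)} = \frac{165}{118}$ ($B{\left(M,H \right)} = 165 \cdot \frac{1}{118} = \frac{165}{118}$)
$y{\left(N \right)} = 1$
$t{\left(v \right)} = \frac{v^{2}}{8}$
$\left(16926 + B{\left(22,A{\left(-12 \right)} \right)}\right) + t{\left(y{\left(12 \right)} \right)} = \left(16926 + \frac{165}{118}\right) + \frac{1^{2}}{8} = \frac{1997433}{118} + \frac{1}{8} \cdot 1 = \frac{1997433}{118} + \frac{1}{8} = \frac{7989791}{472}$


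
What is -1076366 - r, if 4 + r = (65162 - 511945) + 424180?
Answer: -1053759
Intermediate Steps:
r = -22607 (r = -4 + ((65162 - 511945) + 424180) = -4 + (-446783 + 424180) = -4 - 22603 = -22607)
-1076366 - r = -1076366 - 1*(-22607) = -1076366 + 22607 = -1053759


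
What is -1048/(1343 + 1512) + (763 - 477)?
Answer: 815482/2855 ≈ 285.63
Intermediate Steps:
-1048/(1343 + 1512) + (763 - 477) = -1048/2855 + 286 = 815482/2855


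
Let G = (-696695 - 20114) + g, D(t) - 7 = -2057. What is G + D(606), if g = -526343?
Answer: -1245202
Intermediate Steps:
D(t) = -2050 (D(t) = 7 - 2057 = -2050)
G = -1243152 (G = (-696695 - 20114) - 526343 = -716809 - 526343 = -1243152)
G + D(606) = -1243152 - 2050 = -1245202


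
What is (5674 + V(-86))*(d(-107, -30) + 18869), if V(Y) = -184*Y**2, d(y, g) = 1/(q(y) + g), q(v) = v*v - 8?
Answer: -291791596490400/11411 ≈ -2.5571e+10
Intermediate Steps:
q(v) = -8 + v**2 (q(v) = v**2 - 8 = -8 + v**2)
d(y, g) = 1/(-8 + g + y**2) (d(y, g) = 1/((-8 + y**2) + g) = 1/(-8 + g + y**2))
(5674 + V(-86))*(d(-107, -30) + 18869) = (5674 - 184*(-86)**2)*(1/(-8 - 30 + (-107)**2) + 18869) = (5674 - 184*7396)*(1/(-8 - 30 + 11449) + 18869) = (5674 - 1360864)*(1/11411 + 18869) = -1355190*(1/11411 + 18869) = -1355190*215314160/11411 = -291791596490400/11411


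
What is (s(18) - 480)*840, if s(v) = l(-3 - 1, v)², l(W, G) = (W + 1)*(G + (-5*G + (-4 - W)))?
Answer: 38787840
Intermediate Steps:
l(W, G) = (1 + W)*(-4 - W - 4*G) (l(W, G) = (1 + W)*(G + (-4 - W - 5*G)) = (1 + W)*(-4 - W - 4*G))
s(v) = 144*v² (s(v) = (-4 - (-3 - 1)² - 5*(-3 - 1) - 4*v - 4*v*(-3 - 1))² = (-4 - 1*(-4)² - 5*(-4) - 4*v - 4*v*(-4))² = (-4 - 1*16 + 20 - 4*v + 16*v)² = (-4 - 16 + 20 - 4*v + 16*v)² = (12*v)² = 144*v²)
(s(18) - 480)*840 = (144*18² - 480)*840 = (144*324 - 480)*840 = (46656 - 480)*840 = 46176*840 = 38787840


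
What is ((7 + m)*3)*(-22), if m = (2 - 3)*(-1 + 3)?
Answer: -330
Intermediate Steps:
m = -2 (m = -1*2 = -2)
((7 + m)*3)*(-22) = ((7 - 2)*3)*(-22) = (5*3)*(-22) = 15*(-22) = -330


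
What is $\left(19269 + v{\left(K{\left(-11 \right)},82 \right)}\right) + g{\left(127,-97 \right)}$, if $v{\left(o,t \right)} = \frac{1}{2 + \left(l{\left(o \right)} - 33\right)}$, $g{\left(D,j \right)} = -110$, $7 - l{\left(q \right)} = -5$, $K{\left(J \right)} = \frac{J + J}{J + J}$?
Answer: $\frac{364020}{19} \approx 19159.0$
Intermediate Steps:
$K{\left(J \right)} = 1$ ($K{\left(J \right)} = \frac{2 J}{2 J} = 2 J \frac{1}{2 J} = 1$)
$l{\left(q \right)} = 12$ ($l{\left(q \right)} = 7 - -5 = 7 + 5 = 12$)
$v{\left(o,t \right)} = - \frac{1}{19}$ ($v{\left(o,t \right)} = \frac{1}{2 + \left(12 - 33\right)} = \frac{1}{2 - 21} = \frac{1}{-19} = - \frac{1}{19}$)
$\left(19269 + v{\left(K{\left(-11 \right)},82 \right)}\right) + g{\left(127,-97 \right)} = \left(19269 - \frac{1}{19}\right) - 110 = \frac{366110}{19} - 110 = \frac{364020}{19}$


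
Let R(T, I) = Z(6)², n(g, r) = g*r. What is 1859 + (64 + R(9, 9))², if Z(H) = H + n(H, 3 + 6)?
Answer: 13426755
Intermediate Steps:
Z(H) = 10*H (Z(H) = H + H*(3 + 6) = H + H*9 = H + 9*H = 10*H)
R(T, I) = 3600 (R(T, I) = (10*6)² = 60² = 3600)
1859 + (64 + R(9, 9))² = 1859 + (64 + 3600)² = 1859 + 3664² = 1859 + 13424896 = 13426755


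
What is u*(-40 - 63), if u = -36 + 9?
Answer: 2781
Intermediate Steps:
u = -27
u*(-40 - 63) = -27*(-40 - 63) = -27*(-103) = 2781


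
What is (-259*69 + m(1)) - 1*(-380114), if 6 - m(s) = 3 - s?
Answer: 362247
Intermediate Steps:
m(s) = 3 + s (m(s) = 6 - (3 - s) = 6 + (-3 + s) = 3 + s)
(-259*69 + m(1)) - 1*(-380114) = (-259*69 + (3 + 1)) - 1*(-380114) = (-17871 + 4) + 380114 = -17867 + 380114 = 362247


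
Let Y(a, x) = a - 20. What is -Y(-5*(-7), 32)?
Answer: -15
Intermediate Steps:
Y(a, x) = -20 + a
-Y(-5*(-7), 32) = -(-20 - 5*(-7)) = -(-20 + 35) = -1*15 = -15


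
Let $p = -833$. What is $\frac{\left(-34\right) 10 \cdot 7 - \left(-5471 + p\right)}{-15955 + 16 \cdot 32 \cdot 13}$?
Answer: $- \frac{3924}{9299} \approx -0.42198$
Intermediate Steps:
$\frac{\left(-34\right) 10 \cdot 7 - \left(-5471 + p\right)}{-15955 + 16 \cdot 32 \cdot 13} = \frac{\left(-34\right) 10 \cdot 7 + \left(5471 - -833\right)}{-15955 + 16 \cdot 32 \cdot 13} = \frac{\left(-340\right) 7 + \left(5471 + 833\right)}{-15955 + 512 \cdot 13} = \frac{-2380 + 6304}{-15955 + 6656} = \frac{3924}{-9299} = 3924 \left(- \frac{1}{9299}\right) = - \frac{3924}{9299}$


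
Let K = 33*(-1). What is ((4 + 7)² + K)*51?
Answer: 4488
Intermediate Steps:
K = -33
((4 + 7)² + K)*51 = ((4 + 7)² - 33)*51 = (11² - 33)*51 = (121 - 33)*51 = 88*51 = 4488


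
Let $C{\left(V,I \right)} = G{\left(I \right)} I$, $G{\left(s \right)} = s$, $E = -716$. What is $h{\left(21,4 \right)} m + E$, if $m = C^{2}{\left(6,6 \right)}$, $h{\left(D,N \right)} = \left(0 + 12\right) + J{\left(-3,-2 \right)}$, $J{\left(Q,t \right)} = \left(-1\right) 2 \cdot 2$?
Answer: $9652$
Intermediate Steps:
$C{\left(V,I \right)} = I^{2}$ ($C{\left(V,I \right)} = I I = I^{2}$)
$J{\left(Q,t \right)} = -4$ ($J{\left(Q,t \right)} = \left(-2\right) 2 = -4$)
$h{\left(D,N \right)} = 8$ ($h{\left(D,N \right)} = \left(0 + 12\right) - 4 = 12 - 4 = 8$)
$m = 1296$ ($m = \left(6^{2}\right)^{2} = 36^{2} = 1296$)
$h{\left(21,4 \right)} m + E = 8 \cdot 1296 - 716 = 10368 - 716 = 9652$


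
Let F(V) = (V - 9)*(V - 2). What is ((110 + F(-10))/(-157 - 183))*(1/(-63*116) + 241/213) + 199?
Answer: 3490820119/17641512 ≈ 197.88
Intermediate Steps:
F(V) = (-9 + V)*(-2 + V)
((110 + F(-10))/(-157 - 183))*(1/(-63*116) + 241/213) + 199 = ((110 + (18 + (-10)**2 - 11*(-10)))/(-157 - 183))*(1/(-63*116) + 241/213) + 199 = ((110 + (18 + 100 + 110))/(-340))*(-1/63*1/116 + 241*(1/213)) + 199 = ((110 + 228)*(-1/340))*(-1/7308 + 241/213) + 199 = (338*(-1/340))*(587005/518868) + 199 = -169/170*587005/518868 + 199 = -19840769/17641512 + 199 = 3490820119/17641512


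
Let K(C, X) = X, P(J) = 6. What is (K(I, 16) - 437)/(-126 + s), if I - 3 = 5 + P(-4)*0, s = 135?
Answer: -421/9 ≈ -46.778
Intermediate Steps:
I = 8 (I = 3 + (5 + 6*0) = 3 + (5 + 0) = 3 + 5 = 8)
(K(I, 16) - 437)/(-126 + s) = (16 - 437)/(-126 + 135) = -421/9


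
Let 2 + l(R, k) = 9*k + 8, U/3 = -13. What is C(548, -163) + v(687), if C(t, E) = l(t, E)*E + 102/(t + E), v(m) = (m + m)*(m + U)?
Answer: 434470677/385 ≈ 1.1285e+6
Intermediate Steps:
U = -39 (U = 3*(-13) = -39)
l(R, k) = 6 + 9*k (l(R, k) = -2 + (9*k + 8) = -2 + (8 + 9*k) = 6 + 9*k)
v(m) = 2*m*(-39 + m) (v(m) = (m + m)*(m - 39) = (2*m)*(-39 + m) = 2*m*(-39 + m))
C(t, E) = 102/(E + t) + E*(6 + 9*E) (C(t, E) = (6 + 9*E)*E + 102/(t + E) = E*(6 + 9*E) + 102/(E + t) = 102/(E + t) + E*(6 + 9*E))
C(548, -163) + v(687) = 3*(34 + (-163)²*(2 + 3*(-163)) - 163*548*(2 + 3*(-163)))/(-163 + 548) + 2*687*(-39 + 687) = 3*(34 + 26569*(2 - 489) - 163*548*(2 - 489))/385 + 2*687*648 = 3*(1/385)*(34 + 26569*(-487) - 163*548*(-487)) + 890352 = 3*(1/385)*(34 - 12939103 + 43500788) + 890352 = 3*(1/385)*30561719 + 890352 = 91685157/385 + 890352 = 434470677/385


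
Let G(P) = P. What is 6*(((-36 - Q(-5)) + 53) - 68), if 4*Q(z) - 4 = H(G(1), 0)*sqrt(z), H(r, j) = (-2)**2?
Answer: -312 - 6*I*sqrt(5) ≈ -312.0 - 13.416*I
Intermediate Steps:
H(r, j) = 4
Q(z) = 1 + sqrt(z) (Q(z) = 1 + (4*sqrt(z))/4 = 1 + sqrt(z))
6*(((-36 - Q(-5)) + 53) - 68) = 6*(((-36 - (1 + sqrt(-5))) + 53) - 68) = 6*(((-36 - (1 + I*sqrt(5))) + 53) - 68) = 6*(((-36 + (-1 - I*sqrt(5))) + 53) - 68) = 6*(((-37 - I*sqrt(5)) + 53) - 68) = 6*((16 - I*sqrt(5)) - 68) = 6*(-52 - I*sqrt(5)) = -312 - 6*I*sqrt(5)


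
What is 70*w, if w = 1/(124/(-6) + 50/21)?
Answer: -245/64 ≈ -3.8281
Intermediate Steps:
w = -7/128 (w = 1/(124*(-⅙) + 50*(1/21)) = 1/(-62/3 + 50/21) = 1/(-128/7) = -7/128 ≈ -0.054688)
70*w = 70*(-7/128) = -245/64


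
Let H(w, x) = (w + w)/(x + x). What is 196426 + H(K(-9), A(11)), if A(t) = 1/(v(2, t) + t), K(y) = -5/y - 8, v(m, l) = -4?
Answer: 1767365/9 ≈ 1.9637e+5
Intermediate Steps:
K(y) = -8 - 5/y
A(t) = 1/(-4 + t)
H(w, x) = w/x (H(w, x) = (2*w)/((2*x)) = (2*w)*(1/(2*x)) = w/x)
196426 + H(K(-9), A(11)) = 196426 + (-8 - 5/(-9))/(1/(-4 + 11)) = 196426 + (-8 - 5*(-⅑))/(1/7) = 196426 + (-8 + 5/9)/(⅐) = 196426 - 67/9*7 = 196426 - 469/9 = 1767365/9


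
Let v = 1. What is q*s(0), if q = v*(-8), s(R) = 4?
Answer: -32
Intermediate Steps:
q = -8 (q = 1*(-8) = -8)
q*s(0) = -8*4 = -32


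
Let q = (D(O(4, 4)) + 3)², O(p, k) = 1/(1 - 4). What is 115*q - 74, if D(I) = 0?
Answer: 961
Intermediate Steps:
O(p, k) = -⅓ (O(p, k) = 1/(-3) = -⅓)
q = 9 (q = (0 + 3)² = 3² = 9)
115*q - 74 = 115*9 - 74 = 1035 - 74 = 961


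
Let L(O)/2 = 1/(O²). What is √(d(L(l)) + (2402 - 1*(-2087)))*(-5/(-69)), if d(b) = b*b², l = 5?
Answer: √70140633/1725 ≈ 4.8551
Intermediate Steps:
L(O) = 2/O² (L(O) = 2/(O²) = 2/O²)
d(b) = b³
√(d(L(l)) + (2402 - 1*(-2087)))*(-5/(-69)) = √((2/5²)³ + (2402 - 1*(-2087)))*(-5/(-69)) = √((2*(1/25))³ + (2402 + 2087))*(-5*(-1/69)) = √((2/25)³ + 4489)*(5/69) = √(8/15625 + 4489)*(5/69) = √(70140633/15625)*(5/69) = (√70140633/125)*(5/69) = √70140633/1725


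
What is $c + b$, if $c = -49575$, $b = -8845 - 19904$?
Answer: $-78324$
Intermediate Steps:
$b = -28749$
$c + b = -49575 - 28749 = -78324$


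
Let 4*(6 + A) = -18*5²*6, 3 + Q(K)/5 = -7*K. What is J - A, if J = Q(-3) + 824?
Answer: 1595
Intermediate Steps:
Q(K) = -15 - 35*K (Q(K) = -15 + 5*(-7*K) = -15 - 35*K)
J = 914 (J = (-15 - 35*(-3)) + 824 = (-15 + 105) + 824 = 90 + 824 = 914)
A = -681 (A = -6 + (-18*5²*6)/4 = -6 + (-18*25*6)/4 = -6 + (-450*6)/4 = -6 + (¼)*(-2700) = -6 - 675 = -681)
J - A = 914 - 1*(-681) = 914 + 681 = 1595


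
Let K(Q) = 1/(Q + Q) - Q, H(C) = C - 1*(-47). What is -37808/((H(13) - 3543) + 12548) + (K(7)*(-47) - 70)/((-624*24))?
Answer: -379020007/90504960 ≈ -4.1878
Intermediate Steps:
H(C) = 47 + C (H(C) = C + 47 = 47 + C)
K(Q) = 1/(2*Q) - Q
-37808/((H(13) - 3543) + 12548) + (K(7)*(-47) - 70)/((-624*24)) = -37808/(((47 + 13) - 3543) + 12548) + (((½)/7 - 1*7)*(-47) - 70)/((-624*24)) = -37808/((60 - 3543) + 12548) + (((½)*(⅐) - 7)*(-47) - 70)/(-14976) = -37808/(-3483 + 12548) + ((1/14 - 7)*(-47) - 70)*(-1/14976) = -37808/9065 + (-97/14*(-47) - 70)*(-1/14976) = -37808*1/9065 + (4559/14 - 70)*(-1/14976) = -37808/9065 + (3579/14)*(-1/14976) = -37808/9065 - 1193/69888 = -379020007/90504960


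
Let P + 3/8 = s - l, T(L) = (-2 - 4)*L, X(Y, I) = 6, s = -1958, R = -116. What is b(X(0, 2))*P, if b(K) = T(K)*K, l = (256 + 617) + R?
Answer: 586521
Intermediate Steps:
T(L) = -6*L
l = 757 (l = (256 + 617) - 116 = 873 - 116 = 757)
b(K) = -6*K**2 (b(K) = (-6*K)*K = -6*K**2)
P = -21723/8 (P = -3/8 + (-1958 - 1*757) = -3/8 + (-1958 - 757) = -3/8 - 2715 = -21723/8 ≈ -2715.4)
b(X(0, 2))*P = -6*6**2*(-21723/8) = -6*36*(-21723/8) = -216*(-21723/8) = 586521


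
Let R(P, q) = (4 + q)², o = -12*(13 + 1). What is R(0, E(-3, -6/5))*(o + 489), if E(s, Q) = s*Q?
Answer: 463524/25 ≈ 18541.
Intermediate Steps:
o = -168 (o = -12*14 = -168)
E(s, Q) = Q*s
R(0, E(-3, -6/5))*(o + 489) = (4 - 6/5*(-3))²*(-168 + 489) = (4 - 6*⅕*(-3))²*321 = (4 - 6/5*(-3))²*321 = (4 + 18/5)²*321 = (38/5)²*321 = (1444/25)*321 = 463524/25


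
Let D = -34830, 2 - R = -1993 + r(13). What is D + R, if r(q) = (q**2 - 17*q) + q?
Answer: -32796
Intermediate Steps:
r(q) = q**2 - 16*q
R = 2034 (R = 2 - (-1993 + 13*(-16 + 13)) = 2 - (-1993 + 13*(-3)) = 2 - (-1993 - 39) = 2 - 1*(-2032) = 2 + 2032 = 2034)
D + R = -34830 + 2034 = -32796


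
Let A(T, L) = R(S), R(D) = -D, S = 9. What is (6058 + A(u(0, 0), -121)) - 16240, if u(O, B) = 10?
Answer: -10191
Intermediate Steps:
A(T, L) = -9 (A(T, L) = -1*9 = -9)
(6058 + A(u(0, 0), -121)) - 16240 = (6058 - 9) - 16240 = 6049 - 16240 = -10191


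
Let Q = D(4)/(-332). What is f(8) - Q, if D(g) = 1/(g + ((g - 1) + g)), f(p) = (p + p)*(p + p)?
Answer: 934913/3652 ≈ 256.00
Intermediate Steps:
f(p) = 4*p² (f(p) = (2*p)*(2*p) = 4*p²)
D(g) = 1/(-1 + 3*g) (D(g) = 1/(g + ((-1 + g) + g)) = 1/(g + (-1 + 2*g)) = 1/(-1 + 3*g))
Q = -1/3652 (Q = 1/((-1 + 3*4)*(-332)) = -1/332/(-1 + 12) = -1/332/11 = (1/11)*(-1/332) = -1/3652 ≈ -0.00027382)
f(8) - Q = 4*8² - 1*(-1/3652) = 4*64 + 1/3652 = 256 + 1/3652 = 934913/3652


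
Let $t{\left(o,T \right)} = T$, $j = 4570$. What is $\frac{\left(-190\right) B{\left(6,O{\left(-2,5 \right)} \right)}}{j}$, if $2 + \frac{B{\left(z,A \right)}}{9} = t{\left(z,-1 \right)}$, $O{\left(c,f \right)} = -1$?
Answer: $\frac{513}{457} \approx 1.1225$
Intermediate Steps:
$B{\left(z,A \right)} = -27$ ($B{\left(z,A \right)} = -18 + 9 \left(-1\right) = -18 - 9 = -27$)
$\frac{\left(-190\right) B{\left(6,O{\left(-2,5 \right)} \right)}}{j} = \frac{\left(-190\right) \left(-27\right)}{4570} = 5130 \cdot \frac{1}{4570} = \frac{513}{457}$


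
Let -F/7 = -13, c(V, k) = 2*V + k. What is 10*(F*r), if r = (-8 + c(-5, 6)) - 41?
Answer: -48230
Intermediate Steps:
c(V, k) = k + 2*V
F = 91 (F = -7*(-13) = 91)
r = -53 (r = (-8 + (6 + 2*(-5))) - 41 = (-8 + (6 - 10)) - 41 = (-8 - 4) - 41 = -12 - 41 = -53)
10*(F*r) = 10*(91*(-53)) = 10*(-4823) = -48230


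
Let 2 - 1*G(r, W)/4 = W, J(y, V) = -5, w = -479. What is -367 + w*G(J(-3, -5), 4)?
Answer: 3465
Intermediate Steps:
G(r, W) = 8 - 4*W
-367 + w*G(J(-3, -5), 4) = -367 - 479*(8 - 4*4) = -367 - 479*(8 - 16) = -367 - 479*(-8) = -367 + 3832 = 3465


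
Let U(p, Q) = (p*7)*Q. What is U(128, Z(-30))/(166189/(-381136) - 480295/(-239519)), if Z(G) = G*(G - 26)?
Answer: 19630853993103360/20464613147 ≈ 9.5926e+5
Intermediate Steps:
Z(G) = G*(-26 + G)
U(p, Q) = 7*Q*p (U(p, Q) = (7*p)*Q = 7*Q*p)
U(128, Z(-30))/(166189/(-381136) - 480295/(-239519)) = (7*(-30*(-26 - 30))*128)/(166189/(-381136) - 480295/(-239519)) = (7*(-30*(-56))*128)/(166189*(-1/381136) - 480295*(-1/239519)) = (7*1680*128)/(-166189/381136 + 480295/239519) = 1505280/(20464613147/13041330512) = 1505280*(13041330512/20464613147) = 19630853993103360/20464613147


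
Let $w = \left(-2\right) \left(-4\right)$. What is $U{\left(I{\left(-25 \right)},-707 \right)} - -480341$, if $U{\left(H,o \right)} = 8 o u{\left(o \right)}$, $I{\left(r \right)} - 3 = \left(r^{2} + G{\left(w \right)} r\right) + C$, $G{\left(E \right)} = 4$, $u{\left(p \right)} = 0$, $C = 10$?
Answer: $480341$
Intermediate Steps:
$w = 8$
$I{\left(r \right)} = 13 + r^{2} + 4 r$ ($I{\left(r \right)} = 3 + \left(\left(r^{2} + 4 r\right) + 10\right) = 3 + \left(10 + r^{2} + 4 r\right) = 13 + r^{2} + 4 r$)
$U{\left(H,o \right)} = 0$ ($U{\left(H,o \right)} = 8 o 0 = 0$)
$U{\left(I{\left(-25 \right)},-707 \right)} - -480341 = 0 - -480341 = 0 + 480341 = 480341$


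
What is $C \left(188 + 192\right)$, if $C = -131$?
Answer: $-49780$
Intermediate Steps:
$C \left(188 + 192\right) = - 131 \left(188 + 192\right) = \left(-131\right) 380 = -49780$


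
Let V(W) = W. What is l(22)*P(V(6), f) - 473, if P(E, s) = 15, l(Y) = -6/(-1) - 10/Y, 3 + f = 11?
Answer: -4288/11 ≈ -389.82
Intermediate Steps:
f = 8 (f = -3 + 11 = 8)
l(Y) = 6 - 10/Y (l(Y) = -6*(-1) - 10/Y = 6 - 10/Y)
l(22)*P(V(6), f) - 473 = (6 - 10/22)*15 - 473 = (6 - 10*1/22)*15 - 473 = (6 - 5/11)*15 - 473 = (61/11)*15 - 473 = 915/11 - 473 = -4288/11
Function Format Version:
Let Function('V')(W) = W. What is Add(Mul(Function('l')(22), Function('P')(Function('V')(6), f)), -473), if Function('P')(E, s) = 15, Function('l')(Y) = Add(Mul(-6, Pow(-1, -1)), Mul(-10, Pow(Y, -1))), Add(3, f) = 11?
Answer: Rational(-4288, 11) ≈ -389.82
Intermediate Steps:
f = 8 (f = Add(-3, 11) = 8)
Function('l')(Y) = Add(6, Mul(-10, Pow(Y, -1))) (Function('l')(Y) = Add(Mul(-6, -1), Mul(-10, Pow(Y, -1))) = Add(6, Mul(-10, Pow(Y, -1))))
Add(Mul(Function('l')(22), Function('P')(Function('V')(6), f)), -473) = Add(Mul(Add(6, Mul(-10, Pow(22, -1))), 15), -473) = Add(Mul(Add(6, Mul(-10, Rational(1, 22))), 15), -473) = Add(Mul(Add(6, Rational(-5, 11)), 15), -473) = Add(Mul(Rational(61, 11), 15), -473) = Add(Rational(915, 11), -473) = Rational(-4288, 11)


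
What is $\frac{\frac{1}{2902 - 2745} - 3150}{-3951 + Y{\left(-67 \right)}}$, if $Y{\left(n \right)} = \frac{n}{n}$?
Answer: $\frac{494549}{620150} \approx 0.79747$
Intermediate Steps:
$Y{\left(n \right)} = 1$
$\frac{\frac{1}{2902 - 2745} - 3150}{-3951 + Y{\left(-67 \right)}} = \frac{\frac{1}{2902 - 2745} - 3150}{-3951 + 1} = \frac{\frac{1}{157} - 3150}{-3950} = \left(\frac{1}{157} - 3150\right) \left(- \frac{1}{3950}\right) = \left(- \frac{494549}{157}\right) \left(- \frac{1}{3950}\right) = \frac{494549}{620150}$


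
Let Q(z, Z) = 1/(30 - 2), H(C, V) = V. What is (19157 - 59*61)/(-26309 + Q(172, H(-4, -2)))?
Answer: -435624/736651 ≈ -0.59136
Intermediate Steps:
Q(z, Z) = 1/28
(19157 - 59*61)/(-26309 + Q(172, H(-4, -2))) = (19157 - 59*61)/(-26309 + 1/28) = (19157 - 3599)/(-736651/28) = 15558*(-28/736651) = -435624/736651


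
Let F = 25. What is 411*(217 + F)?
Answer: 99462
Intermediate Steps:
411*(217 + F) = 411*(217 + 25) = 411*242 = 99462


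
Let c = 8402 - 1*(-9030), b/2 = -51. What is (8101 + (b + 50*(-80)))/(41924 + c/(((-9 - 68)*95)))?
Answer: 9750895/102218876 ≈ 0.095392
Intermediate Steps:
b = -102 (b = 2*(-51) = -102)
c = 17432 (c = 8402 + 9030 = 17432)
(8101 + (b + 50*(-80)))/(41924 + c/(((-9 - 68)*95))) = (8101 + (-102 + 50*(-80)))/(41924 + 17432/(((-9 - 68)*95))) = (8101 + (-102 - 4000))/(41924 + 17432/((-77*95))) = (8101 - 4102)/(41924 + 17432/(-7315)) = 3999/(41924 + 17432*(-1/7315)) = 3999/(41924 - 17432/7315) = 3999/(306656628/7315) = 3999*(7315/306656628) = 9750895/102218876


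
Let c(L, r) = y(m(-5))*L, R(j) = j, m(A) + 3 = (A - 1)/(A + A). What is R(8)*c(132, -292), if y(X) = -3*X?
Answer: 38016/5 ≈ 7603.2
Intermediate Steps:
m(A) = -3 + (-1 + A)/(2*A) (m(A) = -3 + (A - 1)/(A + A) = -3 + (-1 + A)/((2*A)) = -3 + (-1 + A)*(1/(2*A)) = -3 + (-1 + A)/(2*A))
c(L, r) = 36*L/5 (c(L, r) = (-3*(-1 - 5*(-5))/(2*(-5)))*L = (-3*(-1)*(-1 + 25)/(2*5))*L = (-3*(-1)*24/(2*5))*L = (-3*(-12/5))*L = 36*L/5)
R(8)*c(132, -292) = 8*((36/5)*132) = 8*(4752/5) = 38016/5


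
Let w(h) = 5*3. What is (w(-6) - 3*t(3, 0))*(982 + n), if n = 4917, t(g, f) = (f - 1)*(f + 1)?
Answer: 106182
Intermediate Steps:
w(h) = 15
t(g, f) = (1 + f)*(-1 + f) (t(g, f) = (-1 + f)*(1 + f) = (1 + f)*(-1 + f))
(w(-6) - 3*t(3, 0))*(982 + n) = (15 - 3*(-1 + 0**2))*(982 + 4917) = (15 - 3*(-1 + 0))*5899 = (15 - 3*(-1))*5899 = (15 + 3)*5899 = 18*5899 = 106182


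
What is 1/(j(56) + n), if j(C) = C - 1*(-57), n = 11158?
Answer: 1/11271 ≈ 8.8723e-5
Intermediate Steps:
j(C) = 57 + C (j(C) = C + 57 = 57 + C)
1/(j(56) + n) = 1/((57 + 56) + 11158) = 1/(113 + 11158) = 1/11271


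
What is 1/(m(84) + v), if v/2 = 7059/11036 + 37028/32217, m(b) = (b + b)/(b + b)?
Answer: 177773406/813834217 ≈ 0.21844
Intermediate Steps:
m(b) = 1 (m(b) = (2*b)/((2*b)) = (2*b)*(1/(2*b)) = 1)
v = 636060811/177773406 (v = 2*(7059/11036 + 37028/32217) = 2*(636060811/355546812) = 636060811/177773406 ≈ 3.5779)
1/(m(84) + v) = 1/(1 + 636060811/177773406) = 1/(813834217/177773406) = 177773406/813834217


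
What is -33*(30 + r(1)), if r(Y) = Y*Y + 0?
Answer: -1023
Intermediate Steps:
r(Y) = Y**2 (r(Y) = Y**2 + 0 = Y**2)
-33*(30 + r(1)) = -33*(30 + 1**2) = -33*(30 + 1) = -33*31 = -1023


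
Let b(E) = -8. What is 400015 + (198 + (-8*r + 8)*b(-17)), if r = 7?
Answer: 400597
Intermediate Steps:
400015 + (198 + (-8*r + 8)*b(-17)) = 400015 + (198 + (-8*7 + 8)*(-8)) = 400015 + (198 + (-56 + 8)*(-8)) = 400015 + (198 - 48*(-8)) = 400015 + (198 + 384) = 400015 + 582 = 400597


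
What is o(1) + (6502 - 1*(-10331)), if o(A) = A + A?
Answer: 16835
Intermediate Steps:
o(A) = 2*A
o(1) + (6502 - 1*(-10331)) = 2*1 + (6502 - 1*(-10331)) = 2 + (6502 + 10331) = 2 + 16833 = 16835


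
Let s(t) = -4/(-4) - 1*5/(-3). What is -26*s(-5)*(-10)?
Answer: 2080/3 ≈ 693.33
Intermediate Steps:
s(t) = 8/3 (s(t) = -4*(-¼) - 5*(-⅓) = 1 + 5/3 = 8/3)
-26*s(-5)*(-10) = -208*(-10)/3 = -26*(-80/3) = 2080/3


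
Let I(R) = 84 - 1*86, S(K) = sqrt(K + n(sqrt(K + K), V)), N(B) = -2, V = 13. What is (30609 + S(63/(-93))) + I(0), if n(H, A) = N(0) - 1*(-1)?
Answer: 30607 + 2*I*sqrt(403)/31 ≈ 30607.0 + 1.2952*I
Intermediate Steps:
n(H, A) = -1 (n(H, A) = -2 - 1*(-1) = -2 + 1 = -1)
S(K) = sqrt(-1 + K) (S(K) = sqrt(K - 1) = sqrt(-1 + K))
I(R) = -2 (I(R) = 84 - 86 = -2)
(30609 + S(63/(-93))) + I(0) = (30609 + sqrt(-1 + 63/(-93))) - 2 = (30609 + sqrt(-1 + 63*(-1/93))) - 2 = (30609 + sqrt(-1 - 21/31)) - 2 = (30609 + sqrt(-52/31)) - 2 = (30609 + 2*I*sqrt(403)/31) - 2 = 30607 + 2*I*sqrt(403)/31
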